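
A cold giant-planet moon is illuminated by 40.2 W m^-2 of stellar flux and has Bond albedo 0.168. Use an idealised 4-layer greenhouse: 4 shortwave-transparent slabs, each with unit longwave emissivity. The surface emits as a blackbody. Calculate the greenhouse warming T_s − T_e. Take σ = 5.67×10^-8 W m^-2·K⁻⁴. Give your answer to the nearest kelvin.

OLR = S(1−α)/4 = 8.362 W m^-2; the top layer radiates at T_e = 110.2 K.
Surface: T_s = (5)^¼·T_e = 164.8 K.
Warming: T_s − T_e = 54.59 K.

55 K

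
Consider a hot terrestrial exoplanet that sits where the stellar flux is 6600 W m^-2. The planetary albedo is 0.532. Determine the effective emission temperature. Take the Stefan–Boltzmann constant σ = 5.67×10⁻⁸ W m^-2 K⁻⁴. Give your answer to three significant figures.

Averaging over the sphere, the absorbed flux is S(1−α)/4 = 772.2 W m^-2.
Balancing against σT⁴: T = (772.2/5.67×10⁻⁸)^(1/4) = 341.6 K.

342 K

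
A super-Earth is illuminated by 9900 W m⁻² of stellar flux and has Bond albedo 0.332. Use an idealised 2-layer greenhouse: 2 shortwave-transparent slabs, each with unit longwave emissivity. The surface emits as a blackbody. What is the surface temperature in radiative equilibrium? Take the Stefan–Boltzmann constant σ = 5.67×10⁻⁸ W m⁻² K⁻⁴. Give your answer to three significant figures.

Top-of-atmosphere balance: σT_e⁴ = S(1−α)/4 = 1653 W m⁻² → T_e = 413.2 K.
With N = 2 opaque layers, T_s = (N+1)^(1/4)·T_e = 3^(1/4)·413.2 = 543.8 K.

544 kelvin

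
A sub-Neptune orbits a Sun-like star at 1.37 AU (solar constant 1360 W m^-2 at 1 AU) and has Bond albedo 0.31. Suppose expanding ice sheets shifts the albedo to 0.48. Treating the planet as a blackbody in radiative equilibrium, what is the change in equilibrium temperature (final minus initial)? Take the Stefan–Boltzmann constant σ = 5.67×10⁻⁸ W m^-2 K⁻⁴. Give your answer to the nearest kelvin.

By the inverse-square law, S = 1360/1.37² = 724.6 W m^-2.
Initial: T₁ = [S(1−0.31)/(4σ)]^(1/4) = 216.7 K.
After:  T₂ = [724.6·0.52/(4σ)]^(1/4) = 201.9 K.
ΔT = T₂ − T₁ = -14.79 K.

-15 kelvin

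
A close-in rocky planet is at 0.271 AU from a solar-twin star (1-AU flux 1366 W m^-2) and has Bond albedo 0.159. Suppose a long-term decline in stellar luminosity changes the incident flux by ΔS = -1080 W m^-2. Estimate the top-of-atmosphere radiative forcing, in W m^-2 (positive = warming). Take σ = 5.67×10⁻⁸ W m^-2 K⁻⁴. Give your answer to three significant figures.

By the inverse-square law, S = 1366/0.271² = 18600 W m^-2.
Only a fraction (1−α) is absorbed and it's spread over 4πR², so ΔF = (1−α)ΔS/4 = -227.1 W m^-2.

-227 W m^-2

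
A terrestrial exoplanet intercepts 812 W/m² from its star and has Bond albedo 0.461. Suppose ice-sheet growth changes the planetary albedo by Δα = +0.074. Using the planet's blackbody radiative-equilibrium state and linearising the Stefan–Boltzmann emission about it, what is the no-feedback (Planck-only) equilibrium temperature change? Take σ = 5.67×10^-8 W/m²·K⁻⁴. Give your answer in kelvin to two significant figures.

-7.2 K

The baseline emission temperature is T_e = 209.6 K.
The change in absorbed flux is Δ[S(1−α)/4] = −SΔα/4 = -15.02 W/m².
The Planck feedback parameter is 4σT_e³ = 2.088 W/m²/K.
Hence the no-feedback warming is ΔF/(4σT_e³) = -7.19 K.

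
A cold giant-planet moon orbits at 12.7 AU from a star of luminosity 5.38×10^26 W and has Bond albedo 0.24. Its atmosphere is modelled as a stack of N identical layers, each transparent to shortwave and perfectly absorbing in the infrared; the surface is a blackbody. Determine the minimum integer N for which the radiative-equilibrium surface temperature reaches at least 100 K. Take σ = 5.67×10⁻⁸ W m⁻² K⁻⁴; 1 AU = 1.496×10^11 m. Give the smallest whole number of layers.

2

Orbital distance: d = 12.7 AU = 1.900×10^12 m.
Flux at the orbit: S = L/(4πd²) = 5.38×10^26/(4π·(1.90×10^12)²) = 11.86 W m⁻².
Top-of-atmosphere balance: σT_e⁴ = S(1−α)/4 = 2.253 W m⁻² → T_e = 79.40 K.
Since T_s⁴ = (N+1)T_e⁴, we need N ≥ (T_s/T_e)⁴ − 1 = 1.516.
The minimum whole number is N = 2.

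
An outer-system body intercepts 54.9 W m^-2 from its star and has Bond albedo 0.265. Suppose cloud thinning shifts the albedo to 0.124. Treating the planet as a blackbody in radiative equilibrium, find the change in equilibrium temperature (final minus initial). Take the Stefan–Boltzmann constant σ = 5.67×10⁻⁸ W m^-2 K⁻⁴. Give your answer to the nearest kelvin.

5 K

Initial: T₁ = [S(1−0.265)/(4σ)]^(1/4) = 115.5 K.
After:  T₂ = [54.90·0.876/(4σ)]^(1/4) = 120.7 K.
Change: 120.7 − 115.5 = 5.180 K.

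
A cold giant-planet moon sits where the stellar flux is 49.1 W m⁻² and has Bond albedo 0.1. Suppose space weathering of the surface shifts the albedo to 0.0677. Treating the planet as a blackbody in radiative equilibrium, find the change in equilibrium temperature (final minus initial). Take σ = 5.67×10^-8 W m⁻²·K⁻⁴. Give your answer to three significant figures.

With α = 0.1, T₁ = 118.1 K.
After:  T₂ = [49.10·0.932/(4σ)]^(1/4) = 119.2 K.
ΔT = T₂ − T₁ = 1.046 K.

1.05 K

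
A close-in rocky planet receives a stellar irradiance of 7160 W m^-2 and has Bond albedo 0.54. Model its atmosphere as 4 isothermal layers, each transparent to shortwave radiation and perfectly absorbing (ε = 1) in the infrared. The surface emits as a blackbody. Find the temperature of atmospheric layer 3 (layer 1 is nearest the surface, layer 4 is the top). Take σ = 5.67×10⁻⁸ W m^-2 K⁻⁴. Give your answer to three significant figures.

413 K

Top-of-atmosphere balance: σT_e⁴ = S(1−α)/4 = 823.4 W m^-2 → T_e = 347.1 K.
In the N-layer model, layer k (counted from the surface) has T_k = (N+1−k)^(1/4)·T_e.
With k = 3: T_3 = (4+1−3)^¼·347.1 K = 412.8 K.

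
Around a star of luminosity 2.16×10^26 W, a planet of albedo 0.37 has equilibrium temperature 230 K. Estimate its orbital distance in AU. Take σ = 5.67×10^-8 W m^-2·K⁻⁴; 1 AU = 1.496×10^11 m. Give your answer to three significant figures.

0.873 AU

The flux needed for this T is 4σT⁴/(1−0.37) = 1007 W m^-2.
Then d = [L/(4πS)]^(1/2) = 1.306×10^11 m, i.e. 0.8731 AU.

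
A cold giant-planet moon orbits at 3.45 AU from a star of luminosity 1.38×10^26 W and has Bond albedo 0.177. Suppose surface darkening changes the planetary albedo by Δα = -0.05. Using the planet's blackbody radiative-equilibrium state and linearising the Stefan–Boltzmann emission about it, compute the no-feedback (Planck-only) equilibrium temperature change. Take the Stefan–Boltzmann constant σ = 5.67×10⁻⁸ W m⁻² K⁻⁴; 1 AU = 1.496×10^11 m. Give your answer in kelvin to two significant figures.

d = 3.45 × 1.496×10^11 m = 5.161×10^11 m.
Spreading L over a sphere of radius d: S = 1.38×10^26/(4π·5.16×10^11²) = 41.23 W m⁻².
Reference equilibrium: T_e = [S(1−α)/(4σ)]^(1/4) = 110.6 K.
TOA radiative forcing: ΔF = −S·Δα/4 = −41.23·(-0.05)/4 = 0.5153 W m⁻².
Linearising σT⁴ gives d(σT⁴)/dT = 4σT_e³ = 0.3068 W m⁻² per K.
So ΔT₀ = 0.5153/0.3068 = 1.68 K.

1.7 K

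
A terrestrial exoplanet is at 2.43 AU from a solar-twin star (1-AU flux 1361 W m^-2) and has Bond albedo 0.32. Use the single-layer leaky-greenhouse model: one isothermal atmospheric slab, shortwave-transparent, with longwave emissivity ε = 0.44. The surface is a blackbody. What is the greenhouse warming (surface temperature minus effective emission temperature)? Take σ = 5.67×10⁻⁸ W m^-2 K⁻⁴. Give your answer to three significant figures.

10.4 kelvin

Irradiance scales as 1/d², so S = 1361 W m^-2 × (1/2.43)² = 230.5 W m^-2.
The planet radiates to space at T_e = [S(1−α)/(4σ)]^(1/4) = 162.1 K.
Surface balance with a leaky layer gives σT_s⁴ = σT_e⁴·2/(2−ε), so T_s = T_e·[2/(2−0.44)]^(1/4) = 172.5 K.
The atmosphere warms the surface by 10.39 K.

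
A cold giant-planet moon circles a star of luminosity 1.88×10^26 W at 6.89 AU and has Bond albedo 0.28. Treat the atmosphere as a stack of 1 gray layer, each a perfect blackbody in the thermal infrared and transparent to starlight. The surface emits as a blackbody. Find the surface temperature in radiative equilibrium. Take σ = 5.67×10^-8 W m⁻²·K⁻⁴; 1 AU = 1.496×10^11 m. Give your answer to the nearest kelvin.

Orbital distance: d = 6.89 AU = 1.031×10^12 m.
Flux at the orbit: S = L/(4πd²) = 1.88×10^26/(4π·(1.03×10^12)²) = 14.08 W m⁻².
The effective emission temperature is T_e = [S(1−α)/(4σ)]^¼ = 81.77 K.
For an N-layer opaque stack, T_s⁴ = (N+1)T_e⁴, hence T_s = (2)^(1/4)×81.77 K = 97.24 K.

97 kelvin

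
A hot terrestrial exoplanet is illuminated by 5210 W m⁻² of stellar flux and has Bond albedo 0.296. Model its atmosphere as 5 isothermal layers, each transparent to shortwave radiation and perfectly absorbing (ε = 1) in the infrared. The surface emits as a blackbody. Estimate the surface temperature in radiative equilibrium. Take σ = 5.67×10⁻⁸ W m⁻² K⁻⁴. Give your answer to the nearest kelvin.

The effective emission temperature is T_e = [S(1−α)/(4σ)]^¼ = 356.6 K.
For an N-layer opaque stack, T_s⁴ = (N+1)T_e⁴, hence T_s = (6)^(1/4)×356.6 K = 558.1 K.

558 K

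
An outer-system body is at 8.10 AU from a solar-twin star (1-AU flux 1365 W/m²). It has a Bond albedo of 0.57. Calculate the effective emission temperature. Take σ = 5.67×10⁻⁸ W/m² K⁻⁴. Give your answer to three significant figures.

Irradiance scales as 1/d², so S = 1365 W/m² × (1/8.10)² = 20.80 W/m².
Averaging over the sphere, the absorbed flux is S(1−α)/4 = 2.237 W/m².
Balancing against σT⁴: T = (2.237/5.67×10⁻⁸)^(1/4) = 79.25 K.

79.2 K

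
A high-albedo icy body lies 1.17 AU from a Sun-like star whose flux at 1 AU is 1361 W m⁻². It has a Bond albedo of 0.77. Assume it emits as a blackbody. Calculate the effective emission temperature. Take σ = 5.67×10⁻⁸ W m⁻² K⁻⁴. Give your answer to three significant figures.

Irradiance scales as 1/d², so S = 1361 W m⁻² × (1/1.17)² = 994.2 W m⁻².
The planet absorbs (1−α)S over its disc πR² and re-emits over 4πR², so the mean absorbed flux is (1−0.77)·994.2/4 = 57.17 W m⁻².
In equilibrium σT⁴ equals this, so T = 178.2 K.

178 kelvin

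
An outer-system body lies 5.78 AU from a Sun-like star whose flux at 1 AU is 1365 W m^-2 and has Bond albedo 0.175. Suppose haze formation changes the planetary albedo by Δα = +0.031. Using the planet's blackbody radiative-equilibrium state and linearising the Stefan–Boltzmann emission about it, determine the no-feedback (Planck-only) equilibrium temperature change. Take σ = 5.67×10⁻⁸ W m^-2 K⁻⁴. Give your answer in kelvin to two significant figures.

Flux at the orbit: S = 1365/(5.78)² = 40.86 W m^-2.
Reference equilibrium: T_e = [S(1−α)/(4σ)]^(1/4) = 110.4 K.
ΔF = −(S/4)Δα = −(40.86/4)×(+0.031) = -0.3166 W m^-2.
The Planck feedback parameter is 4σT_e³ = 0.3053 W m^-2/K.
Hence the no-feedback warming is ΔF/(4σT_e³) = -1.04 K.

-1.0 K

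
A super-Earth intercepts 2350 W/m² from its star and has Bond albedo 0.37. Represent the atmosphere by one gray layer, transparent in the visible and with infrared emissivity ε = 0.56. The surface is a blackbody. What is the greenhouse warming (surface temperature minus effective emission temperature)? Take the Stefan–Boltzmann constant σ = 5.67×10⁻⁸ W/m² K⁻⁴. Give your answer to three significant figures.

24.3 K

At the top of the atmosphere, σT_e⁴ = S(1−α)/4 = 370.1 W/m², giving T_e = 284.2 K.
Surface balance with a leaky layer gives σT_s⁴ = σT_e⁴·2/(2−ε), so T_s = T_e·[2/(2−0.56)]^(1/4) = 308.6 K.
T_s − T_e = 308.6 − 284.2 = 24.33 K.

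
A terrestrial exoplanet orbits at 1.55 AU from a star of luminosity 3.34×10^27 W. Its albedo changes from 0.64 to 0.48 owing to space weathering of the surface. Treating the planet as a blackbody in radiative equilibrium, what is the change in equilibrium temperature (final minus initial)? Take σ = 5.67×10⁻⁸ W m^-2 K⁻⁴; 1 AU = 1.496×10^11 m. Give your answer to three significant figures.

28.7 K

d = 1.55 × 1.496×10^11 m = 2.319×10^11 m.
Flux at the orbit: S = L/(4πd²) = 3.34×10^27/(4π·(2.32×10^11)²) = 4943 W m^-2.
Before: T₁ = [4943·0.36/(4σ)]^(1/4) = 297.6 K.
Final:   T₂ = [S(1−0.48)/(4σ)]^(1/4) = 326.3 K.
Change: 326.3 − 297.6 = 28.66 K.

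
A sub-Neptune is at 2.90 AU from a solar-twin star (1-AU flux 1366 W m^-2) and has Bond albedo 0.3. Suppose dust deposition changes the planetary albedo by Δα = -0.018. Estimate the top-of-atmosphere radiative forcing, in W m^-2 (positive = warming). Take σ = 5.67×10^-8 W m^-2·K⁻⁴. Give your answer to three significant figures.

Irradiance scales as 1/d², so S = 1366 W m^-2 × (1/2.90)² = 162.4 W m^-2.
TOA radiative forcing: ΔF = −S·Δα/4 = −162.4·(-0.018)/4 = 0.7309 W m^-2.

0.731 W m^-2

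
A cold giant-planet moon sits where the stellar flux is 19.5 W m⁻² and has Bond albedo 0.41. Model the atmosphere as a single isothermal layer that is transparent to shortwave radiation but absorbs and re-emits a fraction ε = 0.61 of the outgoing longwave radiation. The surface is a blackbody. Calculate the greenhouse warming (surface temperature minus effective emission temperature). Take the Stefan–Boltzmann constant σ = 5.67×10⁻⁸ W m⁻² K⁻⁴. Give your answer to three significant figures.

Effective emission temperature (TOA balance): σT_e⁴ = S(1−α)/4 = 2.876 W m⁻² → T_e = 84.39 K.
Surface balance with a leaky layer gives σT_s⁴ = σT_e⁴·2/(2−ε), so T_s = T_e·[2/(2−0.61)]^(1/4) = 92.43 K.
Greenhouse warming: T_s − T_e = 8.037 K.

8.04 K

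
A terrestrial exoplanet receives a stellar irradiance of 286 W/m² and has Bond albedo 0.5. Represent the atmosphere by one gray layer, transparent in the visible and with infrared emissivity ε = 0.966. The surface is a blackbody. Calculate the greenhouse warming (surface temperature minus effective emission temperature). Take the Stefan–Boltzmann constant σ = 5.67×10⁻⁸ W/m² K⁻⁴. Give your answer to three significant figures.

Effective emission temperature (TOA balance): σT_e⁴ = S(1−α)/4 = 35.75 W/m² → T_e = 158.5 K.
Surface balance with a leaky layer gives σT_s⁴ = σT_e⁴·2/(2−ε), so T_s = T_e·[2/(2−0.966)]^(1/4) = 186.9 K.
The atmosphere warms the surface by 28.41 K.

28.4 kelvin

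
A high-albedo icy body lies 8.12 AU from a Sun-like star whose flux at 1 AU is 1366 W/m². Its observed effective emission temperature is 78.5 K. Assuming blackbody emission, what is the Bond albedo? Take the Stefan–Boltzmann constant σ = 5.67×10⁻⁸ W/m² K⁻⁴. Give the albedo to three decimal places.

Flux at the orbit: S = 1366/(8.12)² = 20.72 W/m².
Rearranging the radiative balance, α = 1 − 4σT⁴/S.
4σT⁴ = 4·5.67×10⁻⁸·(78.5)⁴ = 8.612 W/m².
1−α = 8.612/20.72 = 0.4157, so α = 0.5843.

0.584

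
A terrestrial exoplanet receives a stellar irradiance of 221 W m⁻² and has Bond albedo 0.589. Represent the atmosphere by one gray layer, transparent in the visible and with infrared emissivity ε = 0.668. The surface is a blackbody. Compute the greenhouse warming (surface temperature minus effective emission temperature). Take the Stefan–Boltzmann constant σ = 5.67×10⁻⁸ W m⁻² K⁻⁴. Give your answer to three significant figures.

15.1 kelvin

The planet radiates to space at T_e = [S(1−α)/(4σ)]^(1/4) = 141.5 K.
The surface balance (absorbed SW + ε·downward IR = σT_s⁴) with T_a⁴ = T_s⁴/2 reduces to T_s = T_e·[2/(2−ε)]^¼ = 156.6 K.
Greenhouse warming: T_s − T_e = 15.13 K.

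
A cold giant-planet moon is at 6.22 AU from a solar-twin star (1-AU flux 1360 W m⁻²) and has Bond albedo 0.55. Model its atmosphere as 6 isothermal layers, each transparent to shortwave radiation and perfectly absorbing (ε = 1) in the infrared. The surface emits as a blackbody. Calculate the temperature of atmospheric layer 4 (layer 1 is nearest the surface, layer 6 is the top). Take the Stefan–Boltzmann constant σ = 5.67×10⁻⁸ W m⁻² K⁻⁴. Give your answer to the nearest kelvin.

120 K

Flux at the orbit: S = 1360/(6.22)² = 35.15 W m⁻².
The effective emission temperature is T_e = [S(1−α)/(4σ)]^¼ = 91.39 K.
In the N-layer model, layer k (counted from the surface) has T_k = (N+1−k)^(1/4)·T_e.
T_4 = (3)^(1/4)·91.39 = 120.3 K.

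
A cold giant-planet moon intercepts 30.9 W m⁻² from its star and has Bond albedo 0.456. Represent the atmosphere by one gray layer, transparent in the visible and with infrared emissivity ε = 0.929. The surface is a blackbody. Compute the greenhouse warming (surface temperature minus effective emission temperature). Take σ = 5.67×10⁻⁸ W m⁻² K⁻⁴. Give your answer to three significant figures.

15.7 K

At the top of the atmosphere, σT_e⁴ = S(1−α)/4 = 4.202 W m⁻², giving T_e = 92.79 K.
For a single slab of emissivity ε, T_s⁴ = 2T_e⁴/(2−ε); thus T_s = 92.79·(1.867)^(1/4) = 108.5 K.
Greenhouse warming: T_s − T_e = 15.68 K.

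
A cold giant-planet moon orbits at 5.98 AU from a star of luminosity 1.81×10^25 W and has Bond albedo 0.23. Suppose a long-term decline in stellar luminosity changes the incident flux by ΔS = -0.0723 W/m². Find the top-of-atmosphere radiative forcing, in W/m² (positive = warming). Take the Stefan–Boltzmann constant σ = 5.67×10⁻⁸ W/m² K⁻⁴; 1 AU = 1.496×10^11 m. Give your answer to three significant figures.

-0.0139 W/m²

d = 5.98 × 1.496×10^11 m = 8.946×10^11 m.
S = L/(4πd²) = 1.800 W/m².
ΔF = Δ[S(1−α)]/4 = (1−0.23)·-0.0723/4 = -0.01392 W/m².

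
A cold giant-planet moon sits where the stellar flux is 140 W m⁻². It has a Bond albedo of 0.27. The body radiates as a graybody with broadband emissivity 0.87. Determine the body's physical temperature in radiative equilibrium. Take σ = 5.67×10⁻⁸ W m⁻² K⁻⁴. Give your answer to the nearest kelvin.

Absorbed flux (global mean): S(1−α)/4 = 140.0·0.73/4 = 25.55 W m⁻².
Equating to εσT⁴ with ε = 0.87: T = (25.55/0.87σ)^(1/4) = 150.9 K.

151 K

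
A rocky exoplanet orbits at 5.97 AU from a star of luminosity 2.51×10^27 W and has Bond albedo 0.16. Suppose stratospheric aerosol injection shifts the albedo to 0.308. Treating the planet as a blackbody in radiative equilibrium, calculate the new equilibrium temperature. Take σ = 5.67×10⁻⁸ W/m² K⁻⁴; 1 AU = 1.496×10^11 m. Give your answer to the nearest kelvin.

d = 5.97 × 1.496×10^11 m = 8.931×10^11 m.
S = L/(4πd²) = 250.4 W/m².
New equilibrium: T₂ = [(1−0.308)·250.4/(4σ)]^(1/4) = 166.3 K.

166 K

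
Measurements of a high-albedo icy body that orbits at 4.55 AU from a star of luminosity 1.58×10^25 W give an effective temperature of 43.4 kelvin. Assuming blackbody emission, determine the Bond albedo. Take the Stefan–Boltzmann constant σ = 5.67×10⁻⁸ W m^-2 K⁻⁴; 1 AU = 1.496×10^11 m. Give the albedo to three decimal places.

d = 4.55 × 1.496×10^11 m = 6.807×10^11 m.
S = L/(4πd²) = 2.714 W m^-2.
From σT⁴ = S(1−α)/4 we invert for α: 1−α = 4σT⁴/S.
4σT⁴ = 4·5.67×10⁻⁸·(43.4)⁴ = 0.8046 W m^-2.
1−α = 0.8046/2.714 = 0.2965, so α = 0.7035.

0.703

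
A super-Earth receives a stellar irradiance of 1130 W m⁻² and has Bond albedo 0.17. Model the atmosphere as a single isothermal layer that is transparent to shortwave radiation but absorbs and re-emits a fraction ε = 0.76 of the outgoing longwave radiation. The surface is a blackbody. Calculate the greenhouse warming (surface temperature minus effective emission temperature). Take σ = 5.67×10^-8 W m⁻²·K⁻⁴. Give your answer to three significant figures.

32.2 kelvin

The planet radiates to space at T_e = [S(1−α)/(4σ)]^(1/4) = 253.6 K.
Surface balance with a leaky layer gives σT_s⁴ = σT_e⁴·2/(2−ε), so T_s = T_e·[2/(2−0.76)]^(1/4) = 285.8 K.
The atmosphere warms the surface by 32.19 K.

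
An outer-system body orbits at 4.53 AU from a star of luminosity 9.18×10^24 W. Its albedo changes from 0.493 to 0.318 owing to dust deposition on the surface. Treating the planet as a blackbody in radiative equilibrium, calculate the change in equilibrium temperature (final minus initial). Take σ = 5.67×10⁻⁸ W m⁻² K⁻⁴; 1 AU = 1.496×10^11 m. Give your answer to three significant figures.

Orbital distance: d = 4.53 AU = 6.777×10^11 m.
Flux at the orbit: S = L/(4πd²) = 9.18×10^24/(4π·(6.78×10^11)²) = 1.591 W m⁻².
Before: T₁ = [1.591·0.507/(4σ)]^(1/4) = 43.42 K.
After:  T₂ = [1.591·0.682/(4σ)]^(1/4) = 46.77 K.
ΔT = T₂ − T₁ = 3.341 K.

3.34 kelvin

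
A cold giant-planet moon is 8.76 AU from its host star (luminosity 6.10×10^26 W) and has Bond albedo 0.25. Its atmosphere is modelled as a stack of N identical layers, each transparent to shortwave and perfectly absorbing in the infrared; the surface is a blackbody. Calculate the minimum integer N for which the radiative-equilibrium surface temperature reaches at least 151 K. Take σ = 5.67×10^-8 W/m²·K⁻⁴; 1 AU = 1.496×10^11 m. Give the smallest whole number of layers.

5

d = 8.76 × 1.496×10^11 m = 1.310×10^12 m.
Spreading L over a sphere of radius d: S = 6.10×10^26/(4π·1.31×10^12²) = 28.26 W/m².
Top-of-atmosphere balance: σT_e⁴ = S(1−α)/4 = 5.300 W/m² → T_e = 98.33 K.
Need (N+1)T_e⁴ ≥ T_s⁴, i.e. N+1 ≥ (151/98.33)⁴ = 5.562.
So N ≥ 4.562; the smallest integer is N = 5.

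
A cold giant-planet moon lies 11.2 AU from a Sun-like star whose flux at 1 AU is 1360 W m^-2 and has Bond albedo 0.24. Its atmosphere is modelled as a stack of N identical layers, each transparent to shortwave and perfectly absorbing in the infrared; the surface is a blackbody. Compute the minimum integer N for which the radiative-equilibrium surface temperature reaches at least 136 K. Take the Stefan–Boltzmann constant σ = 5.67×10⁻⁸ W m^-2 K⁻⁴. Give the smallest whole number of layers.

Irradiance scales as 1/d², so S = 1360 W m^-2 × (1/11.2)² = 10.84 W m^-2.
Top-of-atmosphere balance: σT_e⁴ = S(1−α)/4 = 2.060 W m^-2 → T_e = 77.64 K.
Need (N+1)T_e⁴ ≥ T_s⁴, i.e. N+1 ≥ (136/77.64)⁴ = 9.416.
The minimum whole number is N = 9.

9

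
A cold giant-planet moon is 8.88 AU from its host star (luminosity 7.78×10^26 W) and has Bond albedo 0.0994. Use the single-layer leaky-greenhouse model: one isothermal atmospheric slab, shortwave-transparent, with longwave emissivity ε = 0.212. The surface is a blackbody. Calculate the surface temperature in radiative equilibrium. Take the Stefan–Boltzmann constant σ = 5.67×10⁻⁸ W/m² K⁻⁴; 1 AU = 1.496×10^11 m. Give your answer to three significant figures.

112 kelvin

d = 8.88 × 1.496×10^11 m = 1.328×10^12 m.
Spreading L over a sphere of radius d: S = 7.78×10^26/(4π·1.33×10^12²) = 35.08 W/m².
The planet radiates to space at T_e = [S(1−α)/(4σ)]^(1/4) = 108.6 K.
Surface balance with a leaky layer gives σT_s⁴ = σT_e⁴·2/(2−ε), so T_s = T_e·[2/(2−0.212)]^(1/4) = 111.7 K.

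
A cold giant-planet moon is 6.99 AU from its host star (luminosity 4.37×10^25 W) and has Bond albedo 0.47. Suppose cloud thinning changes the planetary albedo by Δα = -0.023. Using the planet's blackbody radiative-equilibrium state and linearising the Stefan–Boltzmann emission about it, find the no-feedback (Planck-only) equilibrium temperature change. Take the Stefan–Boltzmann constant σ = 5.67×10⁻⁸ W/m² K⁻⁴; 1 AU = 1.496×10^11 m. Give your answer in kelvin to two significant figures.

Orbital distance: d = 6.99 AU = 1.046×10^12 m.
S = L/(4πd²) = 3.180 W/m².
Unperturbed T_e = [3.180·(1−0.47)/(4σ)]^¼ = 52.21 K.
TOA radiative forcing: ΔF = −S·Δα/4 = −3.180·(-0.023)/4 = 0.01829 W/m².
Linearising σT⁴ gives d(σT⁴)/dT = 4σT_e³ = 0.03228 W/m² per K.
Hence the no-feedback warming is ΔF/(4σT_e³) = 0.566 K.

0.57 K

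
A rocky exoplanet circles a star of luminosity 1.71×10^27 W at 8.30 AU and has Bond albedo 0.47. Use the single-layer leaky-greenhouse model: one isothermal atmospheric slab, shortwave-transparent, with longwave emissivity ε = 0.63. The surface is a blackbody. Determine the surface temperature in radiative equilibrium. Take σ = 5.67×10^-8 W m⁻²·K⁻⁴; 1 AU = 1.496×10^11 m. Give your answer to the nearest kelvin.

d = 8.30 × 1.496×10^11 m = 1.242×10^12 m.
S = L/(4πd²) = 88.26 W m⁻².
At the top of the atmosphere, σT_e⁴ = S(1−α)/4 = 11.69 W m⁻², giving T_e = 119.8 K.
For a single slab of emissivity ε, T_s⁴ = 2T_e⁴/(2−ε); thus T_s = 119.8·(1.46)^(1/4) = 131.7 K.

132 K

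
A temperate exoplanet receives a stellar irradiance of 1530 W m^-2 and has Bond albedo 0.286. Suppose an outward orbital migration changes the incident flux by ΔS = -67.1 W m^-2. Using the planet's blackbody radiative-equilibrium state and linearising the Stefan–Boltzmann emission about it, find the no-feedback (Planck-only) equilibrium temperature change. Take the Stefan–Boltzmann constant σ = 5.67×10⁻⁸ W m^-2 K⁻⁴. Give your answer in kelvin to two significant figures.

The baseline emission temperature is T_e = 263.4 K.
TOA radiative forcing: ΔF = (1−α)ΔS/4 = 0.714·(-67.1)/4 = -11.98 W m^-2.
The Planck feedback parameter is 4σT_e³ = 4.147 W m^-2/K.
So ΔT₀ = -11.98/4.147 = -2.89 K.

-2.9 K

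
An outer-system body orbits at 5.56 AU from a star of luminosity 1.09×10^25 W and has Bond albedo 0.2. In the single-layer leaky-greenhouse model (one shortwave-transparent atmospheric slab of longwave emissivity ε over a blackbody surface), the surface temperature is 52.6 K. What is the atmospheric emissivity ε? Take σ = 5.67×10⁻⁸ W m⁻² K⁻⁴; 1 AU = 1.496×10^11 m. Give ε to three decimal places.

0.845

d = 5.56 × 1.496×10^11 m = 8.318×10^11 m.
Spreading L over a sphere of radius d: S = 1.09×10^25/(4π·8.32×10^11²) = 1.254 W m⁻².
TOA balance gives T_e = 45.86 K.
Since (2−ε)/2 = (T_e/T_s)⁴ = 0.5777, ε = 0.8446.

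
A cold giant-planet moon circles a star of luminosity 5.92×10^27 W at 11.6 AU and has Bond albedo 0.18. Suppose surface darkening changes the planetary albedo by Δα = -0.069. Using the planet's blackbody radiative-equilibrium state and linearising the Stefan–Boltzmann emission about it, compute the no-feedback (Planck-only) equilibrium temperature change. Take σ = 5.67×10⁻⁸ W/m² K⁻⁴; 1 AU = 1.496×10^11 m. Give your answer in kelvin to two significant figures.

3.2 kelvin

Orbital distance: d = 11.6 AU = 1.735×10^12 m.
Spreading L over a sphere of radius d: S = 5.92×10^27/(4π·1.74×10^12²) = 156.4 W/m².
The baseline emission temperature is T_e = 154.2 K.
The change in absorbed flux is Δ[S(1−α)/4] = −SΔα/4 = 2.698 W/m².
Planck response: λ_P = 4σT_e³ = 4·5.67×10⁻⁸·(154.2)³ = 0.8318 W/m²/K.
ΔT₀ = ΔF/λ_P = 2.698/0.8318 = 3.24 K.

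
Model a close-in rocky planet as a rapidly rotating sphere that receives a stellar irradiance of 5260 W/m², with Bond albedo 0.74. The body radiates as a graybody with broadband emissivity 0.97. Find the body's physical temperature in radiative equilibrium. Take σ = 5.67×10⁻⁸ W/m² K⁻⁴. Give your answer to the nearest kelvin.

281 K

Absorbed flux (global mean): S(1−α)/4 = 5260·0.26/4 = 341.9 W/m².
Equating to εσT⁴ with ε = 0.97: T = (341.9/0.97σ)^(1/4) = 280.8 K.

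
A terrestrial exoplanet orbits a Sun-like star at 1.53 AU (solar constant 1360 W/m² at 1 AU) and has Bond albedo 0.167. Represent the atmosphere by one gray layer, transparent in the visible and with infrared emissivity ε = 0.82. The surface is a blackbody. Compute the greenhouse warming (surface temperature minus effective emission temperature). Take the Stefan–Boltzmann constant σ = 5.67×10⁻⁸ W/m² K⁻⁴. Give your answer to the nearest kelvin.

30 K

By the inverse-square law, S = 1360/1.53² = 581.0 W/m².
The planet radiates to space at T_e = [S(1−α)/(4σ)]^(1/4) = 214.9 K.
The surface balance (absorbed SW + ε·downward IR = σT_s⁴) with T_a⁴ = T_s⁴/2 reduces to T_s = T_e·[2/(2−ε)]^¼ = 245.2 K.
The atmosphere warms the surface by 30.31 K.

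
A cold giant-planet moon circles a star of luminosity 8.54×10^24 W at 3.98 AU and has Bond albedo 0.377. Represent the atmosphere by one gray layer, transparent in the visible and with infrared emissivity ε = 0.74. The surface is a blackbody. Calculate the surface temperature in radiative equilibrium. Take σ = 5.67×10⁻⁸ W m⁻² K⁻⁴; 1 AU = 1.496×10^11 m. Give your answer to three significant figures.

d = 3.98 × 1.496×10^11 m = 5.954×10^11 m.
S = L/(4πd²) = 1.917 W m⁻².
Effective emission temperature (TOA balance): σT_e⁴ = S(1−α)/4 = 0.2986 W m⁻² → T_e = 47.90 K.
The surface balance (absorbed SW + ε·downward IR = σT_s⁴) with T_a⁴ = T_s⁴/2 reduces to T_s = T_e·[2/(2−ε)]^¼ = 53.77 K.

53.8 kelvin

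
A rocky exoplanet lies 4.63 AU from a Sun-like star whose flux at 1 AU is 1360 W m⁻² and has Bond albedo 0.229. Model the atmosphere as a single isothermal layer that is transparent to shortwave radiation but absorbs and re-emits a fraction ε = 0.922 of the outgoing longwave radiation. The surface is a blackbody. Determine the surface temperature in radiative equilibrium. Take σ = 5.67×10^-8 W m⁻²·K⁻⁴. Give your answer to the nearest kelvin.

Irradiance scales as 1/d², so S = 1360 W m⁻² × (1/4.63)² = 63.44 W m⁻².
Effective emission temperature (TOA balance): σT_e⁴ = S(1−α)/4 = 12.23 W m⁻² → T_e = 121.2 K.
Surface balance with a leaky layer gives σT_s⁴ = σT_e⁴·2/(2−ε), so T_s = T_e·[2/(2−0.922)]^(1/4) = 141.4 K.

141 K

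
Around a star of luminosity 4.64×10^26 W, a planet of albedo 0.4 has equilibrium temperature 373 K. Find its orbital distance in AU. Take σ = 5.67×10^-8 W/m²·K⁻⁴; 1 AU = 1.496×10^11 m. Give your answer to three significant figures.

0.475 AU

Required flux: S = 4σT⁴/(1−α) = 7317 W/m².
S = L/(4πd²) → d = √(L/4πS) = √(4.64×10^26/(4π·7317)) = 7.104×10^10 m = 0.4749 AU.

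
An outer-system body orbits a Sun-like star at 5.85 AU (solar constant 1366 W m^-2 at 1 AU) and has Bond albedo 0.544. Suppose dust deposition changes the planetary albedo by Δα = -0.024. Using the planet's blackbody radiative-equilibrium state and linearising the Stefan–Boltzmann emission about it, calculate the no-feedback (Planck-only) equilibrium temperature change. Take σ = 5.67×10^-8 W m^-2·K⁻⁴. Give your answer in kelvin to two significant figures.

Flux at the orbit: S = 1366/(5.85)² = 39.92 W m^-2.
Reference equilibrium: T_e = [S(1−α)/(4σ)]^(1/4) = 94.65 K.
ΔF = −(S/4)Δα = −(39.92/4)×(-0.024) = 0.2395 W m^-2.
Planck response: λ_P = 4σT_e³ = 4·5.67×10⁻⁸·(94.65)³ = 0.1923 W m^-2/K.
ΔT₀ = ΔF/λ_P = 0.2395/0.1923 = 1.25 K.

1.2 K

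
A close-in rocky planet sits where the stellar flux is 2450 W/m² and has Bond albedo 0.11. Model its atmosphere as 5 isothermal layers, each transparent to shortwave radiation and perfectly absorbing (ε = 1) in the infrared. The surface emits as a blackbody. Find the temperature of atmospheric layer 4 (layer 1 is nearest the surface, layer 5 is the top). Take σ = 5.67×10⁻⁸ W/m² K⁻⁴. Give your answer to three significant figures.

The effective emission temperature is T_e = [S(1−α)/(4σ)]^¼ = 313.1 K.
Each opaque layer satisfies 2T_j⁴ = T_{j−1}⁴ + T_{j+1}⁴, giving T_k⁴ = (N+1−k)T_e⁴.
T_4 = (2)^(1/4)·313.1 = 372.4 K.

372 K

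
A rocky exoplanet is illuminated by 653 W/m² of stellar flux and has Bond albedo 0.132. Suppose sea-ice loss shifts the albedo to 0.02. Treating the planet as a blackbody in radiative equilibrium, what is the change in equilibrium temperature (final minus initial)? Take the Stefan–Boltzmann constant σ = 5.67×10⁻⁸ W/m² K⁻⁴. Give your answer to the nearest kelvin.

7 kelvin

Initial: T₁ = [S(1−0.132)/(4σ)]^(1/4) = 223.6 K.
With α = 0.02, T₂ = 230.5 K.
Change: 230.5 − 223.6 = 6.888 K.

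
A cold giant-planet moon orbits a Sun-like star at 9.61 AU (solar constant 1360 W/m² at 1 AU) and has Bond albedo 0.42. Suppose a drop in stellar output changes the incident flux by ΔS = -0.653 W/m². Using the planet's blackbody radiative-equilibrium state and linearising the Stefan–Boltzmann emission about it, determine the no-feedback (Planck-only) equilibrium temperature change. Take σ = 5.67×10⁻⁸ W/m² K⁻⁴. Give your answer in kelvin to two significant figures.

Flux at the orbit: S = 1360/(9.61)² = 14.73 W/m².
Reference equilibrium: T_e = [S(1−α)/(4σ)]^(1/4) = 78.34 K.
TOA radiative forcing: ΔF = (1−α)ΔS/4 = 0.58·(-0.653)/4 = -0.09469 W/m².
The Planck feedback parameter is 4σT_e³ = 0.1090 W/m²/K.
ΔT₀ = ΔF/λ_P = -0.09469/0.1090 = -0.868 K.

-0.87 K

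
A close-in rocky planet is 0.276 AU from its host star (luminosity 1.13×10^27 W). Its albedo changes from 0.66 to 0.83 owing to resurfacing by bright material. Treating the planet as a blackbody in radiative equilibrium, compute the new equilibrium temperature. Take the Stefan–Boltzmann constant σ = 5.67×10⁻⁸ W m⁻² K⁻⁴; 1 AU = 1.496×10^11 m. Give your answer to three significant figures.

446 K

Orbital distance: d = 0.276 AU = 4.129×10^10 m.
Flux at the orbit: S = L/(4πd²) = 1.13×10^27/(4π·(4.13×10^10)²) = 52750 W m⁻².
New equilibrium: T₂ = [(1−0.83)·52750/(4σ)]^(1/4) = 445.9 K.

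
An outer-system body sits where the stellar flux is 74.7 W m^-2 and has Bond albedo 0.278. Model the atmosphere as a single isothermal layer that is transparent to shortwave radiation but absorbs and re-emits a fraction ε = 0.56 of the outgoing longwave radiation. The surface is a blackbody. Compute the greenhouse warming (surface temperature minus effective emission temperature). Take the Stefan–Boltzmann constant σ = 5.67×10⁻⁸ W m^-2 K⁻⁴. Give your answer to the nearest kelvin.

At the top of the atmosphere, σT_e⁴ = S(1−α)/4 = 13.48 W m^-2, giving T_e = 124.2 K.
For a single slab of emissivity ε, T_s⁴ = 2T_e⁴/(2−ε); thus T_s = 124.2·(1.389)^(1/4) = 134.8 K.
The atmosphere warms the surface by 10.63 K.

11 K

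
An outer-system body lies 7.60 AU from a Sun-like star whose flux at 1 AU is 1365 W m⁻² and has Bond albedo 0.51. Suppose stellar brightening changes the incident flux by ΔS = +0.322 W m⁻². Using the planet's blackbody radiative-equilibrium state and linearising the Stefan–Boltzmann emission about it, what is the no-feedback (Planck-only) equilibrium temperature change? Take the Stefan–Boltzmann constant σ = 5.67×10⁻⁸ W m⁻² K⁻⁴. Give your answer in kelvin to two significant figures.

Flux at the orbit: S = 1365/(7.60)² = 23.63 W m⁻².
The baseline emission temperature is T_e = 84.53 K.
ΔF = Δ[S(1−α)]/4 = (1−0.51)·+0.322/4 = 0.03945 W m⁻².
Linearising σT⁴ gives d(σT⁴)/dT = 4σT_e³ = 0.1370 W m⁻² per K.
ΔT₀ = ΔF/λ_P = 0.03945/0.1370 = 0.288 K.

0.29 kelvin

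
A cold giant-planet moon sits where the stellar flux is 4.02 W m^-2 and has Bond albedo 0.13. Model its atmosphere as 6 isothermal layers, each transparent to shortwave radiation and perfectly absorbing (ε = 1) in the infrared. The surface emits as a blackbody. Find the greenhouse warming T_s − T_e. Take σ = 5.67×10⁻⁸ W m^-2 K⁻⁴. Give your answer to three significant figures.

OLR = S(1−α)/4 = 0.8743 W m^-2; the top layer radiates at T_e = 62.67 K.
T_s = (N+1)^(1/4)·T_e = 101.9 K.
Warming: T_s − T_e = 39.26 K.

39.3 kelvin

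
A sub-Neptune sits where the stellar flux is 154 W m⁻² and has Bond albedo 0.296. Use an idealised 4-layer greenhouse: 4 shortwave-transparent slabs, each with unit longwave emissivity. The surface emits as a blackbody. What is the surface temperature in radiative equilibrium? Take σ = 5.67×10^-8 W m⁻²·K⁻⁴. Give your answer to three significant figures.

221 K

Top-of-atmosphere balance: σT_e⁴ = S(1−α)/4 = 27.10 W m⁻² → T_e = 147.9 K.
With N = 4 opaque layers, T_s = (N+1)^(1/4)·T_e = 5^(1/4)·147.9 = 221.1 K.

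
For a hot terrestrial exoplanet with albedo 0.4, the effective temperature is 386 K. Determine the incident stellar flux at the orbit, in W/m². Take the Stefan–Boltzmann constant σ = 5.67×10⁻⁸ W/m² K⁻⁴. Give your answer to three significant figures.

8390 W/m²

Invert the energy balance for S: S = 4σT⁴/(1−α).
The emitted flux is σT⁴ = 1259 W/m².
S = 4·1259/0.6 = 8392 W/m².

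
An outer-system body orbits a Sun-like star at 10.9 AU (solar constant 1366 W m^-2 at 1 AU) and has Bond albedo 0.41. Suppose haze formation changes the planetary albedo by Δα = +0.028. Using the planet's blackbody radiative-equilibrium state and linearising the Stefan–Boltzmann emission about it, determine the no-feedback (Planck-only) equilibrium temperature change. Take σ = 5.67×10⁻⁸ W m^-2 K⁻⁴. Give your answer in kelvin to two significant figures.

-0.88 K

Flux at the orbit: S = 1366/(10.9)² = 11.50 W m^-2.
Reference equilibrium: T_e = [S(1−α)/(4σ)]^(1/4) = 73.95 K.
TOA radiative forcing: ΔF = −S·Δα/4 = −11.50·(+0.028)/4 = -0.08048 W m^-2.
Planck response: λ_P = 4σT_e³ = 4·5.67×10⁻⁸·(73.95)³ = 0.09173 W m^-2/K.
So ΔT₀ = -0.08048/0.09173 = -0.877 K.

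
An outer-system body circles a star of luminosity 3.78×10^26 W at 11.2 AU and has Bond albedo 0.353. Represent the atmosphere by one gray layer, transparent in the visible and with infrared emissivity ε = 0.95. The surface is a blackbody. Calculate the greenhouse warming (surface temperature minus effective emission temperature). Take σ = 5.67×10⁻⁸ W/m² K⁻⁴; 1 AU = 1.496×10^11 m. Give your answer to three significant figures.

Orbital distance: d = 11.2 AU = 1.676×10^12 m.
Flux at the orbit: S = L/(4πd²) = 3.78×10^26/(4π·(1.68×10^12)²) = 10.71 W/m².
The planet radiates to space at T_e = [S(1−α)/(4σ)]^(1/4) = 74.36 K.
Surface balance with a leaky layer gives σT_s⁴ = σT_e⁴·2/(2−ε), so T_s = T_e·[2/(2−0.95)]^(1/4) = 87.35 K.
The atmosphere warms the surface by 13.00 K.

13.0 kelvin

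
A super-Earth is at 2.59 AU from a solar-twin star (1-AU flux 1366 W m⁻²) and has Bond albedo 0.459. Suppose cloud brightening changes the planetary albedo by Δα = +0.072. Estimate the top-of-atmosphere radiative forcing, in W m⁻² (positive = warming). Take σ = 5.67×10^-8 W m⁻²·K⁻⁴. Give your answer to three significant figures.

-3.67 W m⁻²

Flux at the orbit: S = 1366/(2.59)² = 203.6 W m⁻².
The change in absorbed flux is Δ[S(1−α)/4] = −SΔα/4 = -3.665 W m⁻².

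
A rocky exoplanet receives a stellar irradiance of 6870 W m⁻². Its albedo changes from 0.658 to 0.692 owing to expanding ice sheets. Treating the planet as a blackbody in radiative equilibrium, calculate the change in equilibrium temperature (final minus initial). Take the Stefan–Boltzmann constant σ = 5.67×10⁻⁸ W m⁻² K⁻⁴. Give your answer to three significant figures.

-8.24 K

With α = 0.658, T₁ = 319.0 K.
With α = 0.692, T₂ = 310.8 K.
Change: 310.8 − 319.0 = -8.243 K.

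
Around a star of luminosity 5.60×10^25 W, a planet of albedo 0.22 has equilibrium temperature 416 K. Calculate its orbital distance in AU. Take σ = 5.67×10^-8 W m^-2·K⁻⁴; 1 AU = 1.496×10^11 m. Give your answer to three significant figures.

Required flux: S = 4σT⁴/(1−α) = 8708 W m^-2.
S = L/(4πd²) → d = √(L/4πS) = √(5.60×10^25/(4π·8708)) = 2.262×10^10 m = 0.1512 AU.

0.151 AU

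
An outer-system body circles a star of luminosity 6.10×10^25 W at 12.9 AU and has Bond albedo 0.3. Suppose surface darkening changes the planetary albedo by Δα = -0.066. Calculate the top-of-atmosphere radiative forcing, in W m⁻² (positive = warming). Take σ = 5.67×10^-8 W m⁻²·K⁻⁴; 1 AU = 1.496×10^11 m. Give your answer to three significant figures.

d = 12.9 × 1.496×10^11 m = 1.930×10^12 m.
S = L/(4πd²) = 1.303 W m⁻².
ΔF = −(S/4)Δα = −(1.303/4)×(-0.066) = 0.02151 W m⁻².

0.0215 W m⁻²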